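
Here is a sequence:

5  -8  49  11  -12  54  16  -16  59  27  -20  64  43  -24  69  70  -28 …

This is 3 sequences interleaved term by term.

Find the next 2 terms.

Read the sequence 3 terms at a time; column i is its own pattern.
Track A: 5, 11, 16, 27, 43, 70 (a Fibonacci-like recurrence a_n = a_{n-1} + a_{n-2}).
Track B: -8, -12, -16, -20, -24, -28 (subtracting 4 each time).
Track C: 49, 54, 59, 64, 69 (adding 5 each time).
Position 18 → track C, term 6 = 74.
Position 19 falls in track A as its term 7, giving 113.

74, 113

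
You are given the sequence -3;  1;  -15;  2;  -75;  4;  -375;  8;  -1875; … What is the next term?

16

The terms cycle through 2 interleaved subsequences.
Track A: -3, -15, -75, -375, -1875 (multiplying by 5 each time).
Track B: 1, 2, 4, 8 (successive powers of 2).
Position 10 → track B, term 5 = 16.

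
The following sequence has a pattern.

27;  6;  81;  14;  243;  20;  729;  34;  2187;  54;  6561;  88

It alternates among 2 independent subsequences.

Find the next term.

The terms cycle through 2 interleaved subsequences.
Track A = 27, 81, 243, 729, 2187, 6561: powers of 3.
Track B = 6, 14, 20, 34, 54, 88: a Fibonacci-like recurrence a_n = a_{n-1} + a_{n-2}.
Position 13 falls in track A as its term 7, giving 19683.

19683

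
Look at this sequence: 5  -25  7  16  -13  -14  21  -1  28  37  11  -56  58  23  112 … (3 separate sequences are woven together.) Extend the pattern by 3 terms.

The terms cycle through 3 interleaved subsequences.
Track A: 5, 16, 21, 37, 58 — a Fibonacci-like recurrence a_n = a_{n-1} + a_{n-2}.
Track B: -25, -13, -1, 11, 23 — linear: a_n = -37 + 12·n.
Track C: 7, -14, 28, -56, 112 — geometric with ratio -2.
Position 16 → track A, term 6 = 95.
Term 17 comes from track B (its 6th entry): 35.
Term 18 comes from track C (its 6th entry): -224.

95, 35, -224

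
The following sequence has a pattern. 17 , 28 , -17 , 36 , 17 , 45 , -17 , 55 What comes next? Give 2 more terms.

17, 66

Odd-indexed and even-indexed terms follow separate rules.
Track A: 17, -17, 17, -17 — oscillating between 17 and -17.
Track B: 28, 36, 45, 55 — triangular numbers starting at T_7.
Position 9 falls in track A as its term 5, giving 17.
Position 10 falls in track B as its term 5, giving 66.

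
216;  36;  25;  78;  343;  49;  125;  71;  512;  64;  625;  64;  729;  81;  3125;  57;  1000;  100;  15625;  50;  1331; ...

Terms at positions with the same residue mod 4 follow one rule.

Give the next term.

121

The terms cycle through 4 interleaved subsequences.
Stream A: 216, 343, 512, 729, 1000, 1331 (perfect cubes starting at 6³).
Stream B: 36, 49, 64, 81, 100 (perfect squares starting at 6²).
Stream C: 25, 125, 625, 3125, 15625 (successive powers of 5).
Stream D: 78, 71, 64, 57, 50 (arithmetic, step −7).
Position 22 → stream B, term 6 = 121.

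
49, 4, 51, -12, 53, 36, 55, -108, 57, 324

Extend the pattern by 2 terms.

59, -972

Positions 1, 3, 5, … form one subsequence and positions 2, 4, 6, … form another.
Track A: 49, 51, 53, 55, 57 — linear: a_n = 47 + 2·n.
Track B: 4, -12, 36, -108, 324 — a geometric progression (common ratio -3).
The 11th slot belongs to track A; its 6th term is 59.
Term 12 comes from track B (its 6th entry): -972.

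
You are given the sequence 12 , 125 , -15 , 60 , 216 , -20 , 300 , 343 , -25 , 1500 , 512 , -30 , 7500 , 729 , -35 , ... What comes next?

37500

Taking every 3rd term gives 3 separate tracks.
Track A = 12, 60, 300, 1500, 7500: geometric, ×5 each step.
Track B = 125, 216, 343, 512, 729: the cubes 5³, 6³, 7³, ….
Track C = -15, -20, -25, -30, -35: arithmetic with common difference −5.
Position 16 falls in track A as its term 6, giving 37500.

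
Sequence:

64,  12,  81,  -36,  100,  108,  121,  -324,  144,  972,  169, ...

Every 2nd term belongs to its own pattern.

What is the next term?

-2916

Odd-indexed and even-indexed terms follow separate rules.
Track A: 64, 81, 100, 121, 144, 169. The squares 8², 9², 10², ….
Track B: 12, -36, 108, -324, 972. Geometric, ×-3 each step.
Position 12 falls in track B as its term 6, giving -2916.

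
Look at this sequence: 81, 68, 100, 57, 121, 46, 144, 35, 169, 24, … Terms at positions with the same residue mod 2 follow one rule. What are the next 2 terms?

Taking every 2nd term gives 2 separate tracks.
Track A is 81, 100, 121, 144, 169, which is consecutive squares n² from n = 9.
Track B is 68, 57, 46, 35, 24, which is arithmetic, step −11.
Position 11 → track A, term 6 = 196.
Term 12 comes from track B (its 6th entry): 13.

196, 13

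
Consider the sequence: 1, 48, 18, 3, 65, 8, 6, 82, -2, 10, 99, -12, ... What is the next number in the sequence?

Read the sequence 3 terms at a time; column i is its own pattern.
Track A: 1, 3, 6, 10 — the triangular numbers T_1, T_2, ….
Track B: 48, 65, 82, 99 — linear: a_n = 31 + 17·n.
Track C: 18, 8, -2, -12 — subtracting 10 each time.
Position 13 falls in track A as its term 5, giving 15.

15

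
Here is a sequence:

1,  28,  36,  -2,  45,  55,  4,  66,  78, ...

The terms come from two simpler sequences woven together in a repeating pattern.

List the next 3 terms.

Reading positions in blocks of 3 reveals the pattern ABB — 2 tracks woven together.
Subsequence A: 1, -2, 4. Geometric, ×-2 each step.
Subsequence B: 28, 36, 45, 55, 66, 78. Triangular numbers n(n+1)/2 for n = 7, 8, ….
Position 10 falls in subsequence A as its term 4, giving -8.
The 11th slot belongs to subsequence B; its 7th term is 91.
The 12th slot belongs to subsequence B; its 8th term is 105.

-8, 91, 105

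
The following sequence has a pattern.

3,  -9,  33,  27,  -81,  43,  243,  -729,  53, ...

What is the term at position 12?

63

Reading positions in blocks of 3 reveals the pattern AAB — 2 tracks woven together.
Subsequence A: 3, -9, 27, -81, 243, -729. Multiplying by -3 each time.
Subsequence B: 33, 43, 53. Linear: a_n = 23 + 10·n.
The 12th slot belongs to subsequence B; its 4th term is 63.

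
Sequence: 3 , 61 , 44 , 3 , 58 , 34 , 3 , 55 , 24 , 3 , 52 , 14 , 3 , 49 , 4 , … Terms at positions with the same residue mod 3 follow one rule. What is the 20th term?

Split by position mod 3 into 3 tracks.
Subsequence A: 3, 3, 3, 3, 3. The constant sequence 3.
Subsequence B: 61, 58, 55, 52, 49. Linear: a_n = 64 − 3·n.
Subsequence C: 44, 34, 24, 14, 4. Arithmetic with common difference −10.
Term 20 comes from subsequence B (its 7th entry): 43.

43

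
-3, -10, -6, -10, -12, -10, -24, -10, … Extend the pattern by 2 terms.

-48, -10

Split by position mod 2 into 2 tracks.
Stream A: -3, -6, -12, -24 (geometric with ratio 2).
Stream B: -10, -10, -10, -10 (always -10).
Position 9 → stream A, term 5 = -48.
Position 10 falls in stream B as its term 5, giving -10.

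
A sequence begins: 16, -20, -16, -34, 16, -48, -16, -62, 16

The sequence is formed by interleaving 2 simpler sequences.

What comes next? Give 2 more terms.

Taking every 2nd term gives 2 separate tracks.
Track A: 16, -16, 16, -16, 16 (oscillating between 16 and -16).
Track B: -20, -34, -48, -62 (arithmetic with common difference −14).
Position 10 → track B, term 5 = -76.
Position 11 falls in track A as its term 6, giving -16.

-76, -16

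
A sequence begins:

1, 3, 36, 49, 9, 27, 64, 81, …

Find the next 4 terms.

81, 243, 100, 121

Reading positions in blocks of 4 reveals the pattern AABB — 2 tracks woven together.
Track A: 1, 3, 9, 27 (successive powers of 3).
Track B: 36, 49, 64, 81 (consecutive squares n² from n = 6).
The 9th slot belongs to track A; its 5th term is 81.
Term 10 comes from track A (its 6th entry): 243.
The 11th slot belongs to track B; its 5th term is 100.
Position 12 falls in track B as its term 6, giving 121.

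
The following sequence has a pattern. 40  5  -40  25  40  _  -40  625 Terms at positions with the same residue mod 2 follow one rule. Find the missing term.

125

Positions 1, 3, 5, … form one subsequence and positions 2, 4, 6, … form another.
Track A: 40, -40, 40, -40 — the oscillation 40·(−1)^(n+1).
Track B: 5, 25, ?, 625 — powers 5^1, 5^2, 5^3, ….
Filling track B at index 3 by its rule yields 125.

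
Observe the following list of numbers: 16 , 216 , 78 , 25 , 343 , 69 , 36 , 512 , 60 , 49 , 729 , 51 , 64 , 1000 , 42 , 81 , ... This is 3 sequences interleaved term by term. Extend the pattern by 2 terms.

1331, 33

Read the sequence 3 terms at a time; column i is its own pattern.
Track A is 16, 25, 36, 49, 64, 81, which is consecutive squares n² from n = 4.
Track B is 216, 343, 512, 729, 1000, which is perfect cubes starting at 6³.
Track C is 78, 69, 60, 51, 42, which is subtracting 9 each time.
The 17th slot belongs to track B; its 6th term is 1331.
Position 18 falls in track C as its term 6, giving 33.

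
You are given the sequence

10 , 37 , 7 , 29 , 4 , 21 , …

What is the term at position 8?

13

Taking every 2nd term gives 2 separate tracks.
Stream A is 10, 7, 4, which is linear: a_n = 13 − 3·n.
Stream B is 37, 29, 21, which is arithmetic with common difference −8.
Position 8 → stream B, term 4 = 13.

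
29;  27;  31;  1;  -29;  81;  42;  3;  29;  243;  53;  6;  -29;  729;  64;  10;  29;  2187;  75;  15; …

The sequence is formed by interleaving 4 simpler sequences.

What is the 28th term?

28

Split by position mod 4: positions 1, 5, 9, … form one track, and each other residue class forms its own.
Track A is 29, -29, 29, -29, 29, which is alternating ±29.
Track B is 27, 81, 243, 729, 2187, which is powers of 3.
Track C is 31, 42, 53, 64, 75, which is linear: a_n = 20 + 11·n.
Track D is 1, 3, 6, 10, 15, which is triangular numbers starting at T_1.
Position 28 → track D, term 7 = 28.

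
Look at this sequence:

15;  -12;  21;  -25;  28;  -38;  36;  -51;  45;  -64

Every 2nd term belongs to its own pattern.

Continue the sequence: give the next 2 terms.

55, -77

The terms cycle through 2 interleaved subsequences.
Track A: 15, 21, 28, 36, 45 (triangular numbers starting at T_5).
Track B: -12, -25, -38, -51, -64 (linear: a_n = 1 − 13·n).
Position 11 → track A, term 6 = 55.
Position 12 falls in track B as its term 6, giving -77.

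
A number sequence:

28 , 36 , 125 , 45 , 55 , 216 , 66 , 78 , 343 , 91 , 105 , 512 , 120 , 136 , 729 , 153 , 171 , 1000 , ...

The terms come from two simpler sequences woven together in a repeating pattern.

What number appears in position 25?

276

Reading positions in blocks of 3 reveals the pattern AAB — 2 tracks woven together.
Track A = 28, 36, 45, 55, 66, 78, 91, 105, 120, 136, 153, 171: triangular numbers starting at T_7.
Track B = 125, 216, 343, 512, 729, 1000: perfect cubes starting at 5³.
Position 25 falls in track A as its term 17, giving 276.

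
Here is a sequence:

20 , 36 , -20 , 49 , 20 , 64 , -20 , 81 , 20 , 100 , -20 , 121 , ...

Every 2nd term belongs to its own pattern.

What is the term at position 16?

169

The terms cycle through 2 interleaved subsequences.
Subsequence A is 20, -20, 20, -20, 20, -20, which is the oscillation 20·(−1)^(n+1).
Subsequence B is 36, 49, 64, 81, 100, 121, which is perfect squares starting at 6².
Position 16 → subsequence B, term 8 = 169.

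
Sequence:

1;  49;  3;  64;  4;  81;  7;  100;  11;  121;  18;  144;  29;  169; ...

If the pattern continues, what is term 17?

76

The terms cycle through 2 interleaved subsequences.
Stream A: 1, 3, 4, 7, 11, 18, 29 (Fibonacci-style (each term is the sum of the two before it)).
Stream B: 49, 64, 81, 100, 121, 144, 169 (the squares 7², 8², 9², …).
Position 17 → stream A, term 9 = 76.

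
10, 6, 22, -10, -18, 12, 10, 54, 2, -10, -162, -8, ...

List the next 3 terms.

The terms cycle through 3 interleaved subsequences.
Subsequence A = 10, -10, 10, -10: alternating ±10.
Subsequence B = 6, -18, 54, -162: a geometric progression (common ratio -3).
Subsequence C = 22, 12, 2, -8: arithmetic, step −10.
Position 13 → subsequence A, term 5 = 10.
Position 14 → subsequence B, term 5 = 486.
Term 15 comes from subsequence C (its 5th entry): -18.

10, 486, -18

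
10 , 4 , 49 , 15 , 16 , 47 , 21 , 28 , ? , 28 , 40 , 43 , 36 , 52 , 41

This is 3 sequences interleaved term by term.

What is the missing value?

Read the sequence 3 terms at a time; column i is its own pattern.
Stream A is 10, 15, 21, 28, 36, which is the triangular numbers T_4, T_5, ….
Stream B is 4, 16, 28, 40, 52, which is arithmetic, step +12.
Stream C is 49, 47, ?, 43, 41, which is linear: a_n = 51 − 2·n.
So the missing entry in stream C is 45.

45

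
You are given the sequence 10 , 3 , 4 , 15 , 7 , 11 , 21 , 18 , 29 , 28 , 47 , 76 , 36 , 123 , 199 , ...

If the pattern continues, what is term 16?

45

The slot pattern repeats as ABB (period 3), so there are 2 interleaved tracks.
Subsequence A: 10, 15, 21, 28, 36 (triangular numbers n(n+1)/2 for n = 4, 5, …).
Subsequence B: 3, 4, 7, 11, 18, 29, 47, 76, 123, 199 (Fibonacci-style (each term is the sum of the two before it)).
The 16th slot belongs to subsequence A; its 6th term is 45.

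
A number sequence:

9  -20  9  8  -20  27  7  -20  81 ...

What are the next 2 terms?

6, -20

Taking every 3rd term gives 3 separate tracks.
Subsequence A is 9, 8, 7, which is arithmetic, step −1.
Subsequence B is -20, -20, -20, which is always -20.
Subsequence C is 9, 27, 81, which is powers 3^2, 3^3, 3^4, ….
Term 10 comes from subsequence A (its 4th entry): 6.
Term 11 comes from subsequence B (its 4th entry): -20.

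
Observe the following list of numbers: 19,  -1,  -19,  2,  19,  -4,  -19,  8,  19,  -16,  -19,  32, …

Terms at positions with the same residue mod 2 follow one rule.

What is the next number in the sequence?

Taking every 2nd term gives 2 separate tracks.
Stream A is 19, -19, 19, -19, 19, -19, which is alternating ±19.
Stream B is -1, 2, -4, 8, -16, 32, which is a geometric progression (common ratio -2).
The 13th slot belongs to stream A; its 7th term is 19.

19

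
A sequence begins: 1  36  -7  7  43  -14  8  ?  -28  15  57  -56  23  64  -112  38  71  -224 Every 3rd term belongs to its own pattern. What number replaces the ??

50

Taking every 3rd term gives 3 separate tracks.
Track A: 1, 7, 8, 15, 23, 38 (Fibonacci-style (each term is the sum of the two before it)).
Track B: 36, 43, ?, 57, 64, 71 (adding 7 each time).
Track C: -7, -14, -28, -56, -112, -224 (geometric, ×2 each step).
Track B's pattern makes the blank 50.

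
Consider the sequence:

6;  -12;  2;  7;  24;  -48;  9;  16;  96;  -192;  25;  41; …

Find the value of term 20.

280

Positions follow the repeating pattern AABB; grouping by letter gives 2 tracks.
Stream A: 6, -12, 24, -48, 96, -192 — multiplying by -2 each time.
Stream B: 2, 7, 9, 16, 25, 41 — a Fibonacci-like recurrence a_n = a_{n-1} + a_{n-2}.
Position 20 → stream B, term 10 = 280.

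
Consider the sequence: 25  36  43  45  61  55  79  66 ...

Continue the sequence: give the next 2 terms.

Positions 1, 3, 5, … form one subsequence and positions 2, 4, 6, … form another.
Stream A = 25, 43, 61, 79: adding 18 each time.
Stream B = 36, 45, 55, 66: triangular numbers n(n+1)/2 for n = 8, 9, ….
The 9th slot belongs to stream A; its 5th term is 97.
The 10th slot belongs to stream B; its 5th term is 78.

97, 78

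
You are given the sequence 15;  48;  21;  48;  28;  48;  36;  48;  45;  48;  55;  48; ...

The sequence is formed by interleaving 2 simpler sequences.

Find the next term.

The terms cycle through 2 interleaved subsequences.
Track A: 15, 21, 28, 36, 45, 55 (triangular numbers n(n+1)/2 for n = 5, 6, …).
Track B: 48, 48, 48, 48, 48, 48 (always 48).
Position 13 → track A, term 7 = 66.

66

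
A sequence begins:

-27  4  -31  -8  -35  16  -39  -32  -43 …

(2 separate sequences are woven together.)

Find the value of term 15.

Positions 1, 3, 5, … form one subsequence and positions 2, 4, 6, … form another.
Stream A is -27, -31, -35, -39, -43, which is linear: a_n = -23 − 4·n.
Stream B is 4, -8, 16, -32, which is a geometric progression (common ratio -2).
Term 15 comes from stream A (its 8th entry): -55.

-55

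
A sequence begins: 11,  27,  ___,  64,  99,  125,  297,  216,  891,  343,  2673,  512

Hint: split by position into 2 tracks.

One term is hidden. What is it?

33

Split by position mod 2 into 2 tracks.
Subsequence A: 11, ?, 99, 297, 891, 2673 (multiplying by 3 each time).
Subsequence B: 27, 64, 125, 216, 343, 512 (consecutive cubes n³ from n = 3).
So the missing entry in subsequence A is 33.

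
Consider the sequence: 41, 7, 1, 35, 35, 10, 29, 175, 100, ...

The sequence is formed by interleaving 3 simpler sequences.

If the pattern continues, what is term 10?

Read the sequence 3 terms at a time; column i is its own pattern.
Stream A: 41, 35, 29 (arithmetic with common difference −6).
Stream B: 7, 35, 175 (geometric with ratio 5).
Stream C: 1, 10, 100 (powers of 10).
Term 10 comes from stream A (its 4th entry): 23.

23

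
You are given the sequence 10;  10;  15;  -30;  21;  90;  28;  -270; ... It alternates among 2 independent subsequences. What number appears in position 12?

Taking every 2nd term gives 2 separate tracks.
Stream A is 10, 15, 21, 28, which is the triangular numbers T_4, T_5, ….
Stream B is 10, -30, 90, -270, which is geometric with ratio -3.
The 12th slot belongs to stream B; its 6th term is -2430.

-2430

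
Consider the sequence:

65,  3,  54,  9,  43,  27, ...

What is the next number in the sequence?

Odd-indexed and even-indexed terms follow separate rules.
Track A: 65, 54, 43. Subtracting 11 each time.
Track B: 3, 9, 27. Powers 3^1, 3^2, 3^3, ….
Position 7 → track A, term 4 = 32.

32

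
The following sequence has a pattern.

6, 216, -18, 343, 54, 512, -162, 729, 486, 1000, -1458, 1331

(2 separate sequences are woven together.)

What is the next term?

Split by position mod 2 into 2 tracks.
Track A: 6, -18, 54, -162, 486, -1458. Multiplying by -3 each time.
Track B: 216, 343, 512, 729, 1000, 1331. Perfect cubes starting at 6³.
The 13th slot belongs to track A; its 7th term is 4374.

4374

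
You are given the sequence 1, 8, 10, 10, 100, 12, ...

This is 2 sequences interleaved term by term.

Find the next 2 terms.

Taking every 2nd term gives 2 separate tracks.
Subsequence A: 1, 10, 100 (successive powers of 10).
Subsequence B: 8, 10, 12 (adding 2 each time).
Position 7 → subsequence A, term 4 = 1000.
The 8th slot belongs to subsequence B; its 4th term is 14.

1000, 14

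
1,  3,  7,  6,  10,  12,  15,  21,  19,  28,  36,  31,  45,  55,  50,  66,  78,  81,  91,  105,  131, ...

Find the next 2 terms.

120, 136

Positions follow the repeating pattern AAB; grouping by letter gives 2 tracks.
Subsequence A: 1, 3, 6, 10, 15, 21, 28, 36, 45, 55, 66, 78, 91, 105 — triangular numbers starting at T_1.
Subsequence B: 7, 12, 19, 31, 50, 81, 131 — Fibonacci-style (each term is the sum of the two before it).
The 22nd slot belongs to subsequence A; its 15th term is 120.
Term 23 comes from subsequence A (its 16th entry): 136.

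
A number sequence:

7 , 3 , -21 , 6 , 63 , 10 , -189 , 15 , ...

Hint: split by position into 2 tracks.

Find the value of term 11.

-1701

Odd-indexed and even-indexed terms follow separate rules.
Track A: 7, -21, 63, -189 (geometric, ×-3 each step).
Track B: 3, 6, 10, 15 (triangular numbers starting at T_2).
Position 11 → track A, term 6 = -1701.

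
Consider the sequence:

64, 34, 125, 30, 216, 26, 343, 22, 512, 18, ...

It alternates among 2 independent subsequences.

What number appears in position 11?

729

Taking every 2nd term gives 2 separate tracks.
Stream A = 64, 125, 216, 343, 512: consecutive cubes n³ from n = 4.
Stream B = 34, 30, 26, 22, 18: arithmetic with common difference −4.
Position 11 falls in stream A as its term 6, giving 729.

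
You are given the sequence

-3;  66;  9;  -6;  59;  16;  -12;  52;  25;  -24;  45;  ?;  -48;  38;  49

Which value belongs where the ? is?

36

Split by position mod 3 into 3 tracks.
Subsequence A is -3, -6, -12, -24, -48, which is geometric, ×2 each step.
Subsequence B is 66, 59, 52, 45, 38, which is linear: a_n = 73 − 7·n.
Subsequence C is 9, 16, 25, ?, 49, which is consecutive squares n² from n = 3.
Filling subsequence C at index 4 by its rule yields 36.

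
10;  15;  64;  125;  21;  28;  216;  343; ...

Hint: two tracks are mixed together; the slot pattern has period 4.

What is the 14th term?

66

Positions follow the repeating pattern AABB; grouping by letter gives 2 tracks.
Stream A: 10, 15, 21, 28. Triangular numbers n(n+1)/2 for n = 4, 5, ….
Stream B: 64, 125, 216, 343. The cubes 4³, 5³, 6³, ….
Position 14 → stream A, term 8 = 66.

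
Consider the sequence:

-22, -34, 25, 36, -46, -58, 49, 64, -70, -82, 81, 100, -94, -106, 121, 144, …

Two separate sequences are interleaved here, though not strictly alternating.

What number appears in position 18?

-130

Positions follow the repeating pattern AABB; grouping by letter gives 2 tracks.
Subsequence A: -22, -34, -46, -58, -70, -82, -94, -106. Arithmetic, step −12.
Subsequence B: 25, 36, 49, 64, 81, 100, 121, 144. The squares 5², 6², 7², ….
The 18th slot belongs to subsequence A; its 10th term is -130.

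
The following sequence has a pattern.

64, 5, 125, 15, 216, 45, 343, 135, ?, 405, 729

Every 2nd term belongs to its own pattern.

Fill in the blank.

The terms cycle through 2 interleaved subsequences.
Subsequence A: 64, 125, 216, 343, ?, 729. Consecutive cubes n³ from n = 4.
Subsequence B: 5, 15, 45, 135, 405. Geometric, ×3 each step.
The gap is subsequence A's term 5; the rule gives 512.

512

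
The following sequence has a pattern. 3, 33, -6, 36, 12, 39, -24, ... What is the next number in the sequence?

42

Odd-indexed and even-indexed terms follow separate rules.
Stream A = 3, -6, 12, -24: geometric with ratio -2.
Stream B = 33, 36, 39: adding 3 each time.
Position 8 → stream B, term 4 = 42.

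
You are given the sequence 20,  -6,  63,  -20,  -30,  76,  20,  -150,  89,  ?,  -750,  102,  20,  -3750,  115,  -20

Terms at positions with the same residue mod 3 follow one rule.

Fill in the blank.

-20

Split by position mod 3 into 3 tracks.
Stream A: 20, -20, 20, ?, 20, -20 (oscillating between 20 and -20).
Stream B: -6, -30, -150, -750, -3750 (geometric, ×5 each step).
Stream C: 63, 76, 89, 102, 115 (arithmetic, step +13).
So the missing entry in stream A is -20.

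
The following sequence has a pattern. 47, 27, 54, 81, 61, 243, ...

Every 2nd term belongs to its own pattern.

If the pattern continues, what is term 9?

75

Split by position mod 2 into 2 tracks.
Subsequence A: 47, 54, 61 — adding 7 each time.
Subsequence B: 27, 81, 243 — powers 3^3, 3^4, 3^5, ….
The 9th slot belongs to subsequence A; its 5th term is 75.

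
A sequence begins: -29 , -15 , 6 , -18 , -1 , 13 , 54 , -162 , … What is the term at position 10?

41

The slot pattern repeats as AABB (period 4), so there are 2 interleaved tracks.
Track A is -29, -15, -1, 13, which is arithmetic, step +14.
Track B is 6, -18, 54, -162, which is multiplying by -3 each time.
Position 10 → track A, term 6 = 41.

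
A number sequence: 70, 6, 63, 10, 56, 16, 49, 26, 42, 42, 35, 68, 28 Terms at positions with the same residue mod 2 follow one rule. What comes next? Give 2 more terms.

Split by position mod 2 into 2 tracks.
Track A = 70, 63, 56, 49, 42, 35, 28: arithmetic, step −7.
Track B = 6, 10, 16, 26, 42, 68: a Fibonacci-like recurrence a_n = a_{n-1} + a_{n-2}.
The 14th slot belongs to track B; its 7th term is 110.
Position 15 falls in track A as its term 8, giving 21.

110, 21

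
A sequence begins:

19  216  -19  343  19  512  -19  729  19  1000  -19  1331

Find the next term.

The terms cycle through 2 interleaved subsequences.
Subsequence A is 19, -19, 19, -19, 19, -19, which is oscillating between 19 and -19.
Subsequence B is 216, 343, 512, 729, 1000, 1331, which is the cubes 6³, 7³, 8³, ….
Position 13 → subsequence A, term 7 = 19.

19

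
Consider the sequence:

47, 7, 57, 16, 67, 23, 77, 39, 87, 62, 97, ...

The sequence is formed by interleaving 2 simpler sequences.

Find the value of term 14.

163

Odd-indexed and even-indexed terms follow separate rules.
Track A: 47, 57, 67, 77, 87, 97 — adding 10 each time.
Track B: 7, 16, 23, 39, 62 — Fibonacci-style (each term is the sum of the two before it).
Position 14 falls in track B as its term 7, giving 163.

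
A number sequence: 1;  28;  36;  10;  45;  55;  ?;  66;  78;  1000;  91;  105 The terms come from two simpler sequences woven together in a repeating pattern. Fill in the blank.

100

Reading positions in blocks of 3 reveals the pattern ABB — 2 tracks woven together.
Track A = 1, 10, ?, 1000: powers of 10.
Track B = 28, 36, 45, 55, 66, 78, 91, 105: triangular numbers starting at T_7.
So the missing entry in track A is 100.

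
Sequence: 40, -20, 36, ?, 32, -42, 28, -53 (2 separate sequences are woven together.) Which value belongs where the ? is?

-31

Taking every 2nd term gives 2 separate tracks.
Stream A = 40, 36, 32, 28: subtracting 4 each time.
Stream B = -20, ?, -42, -53: linear: a_n = -9 − 11·n.
So the missing entry in stream B is -31.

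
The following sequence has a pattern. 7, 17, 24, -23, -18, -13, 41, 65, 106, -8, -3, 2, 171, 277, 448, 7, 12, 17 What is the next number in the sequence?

Positions follow the repeating pattern AAABBB; grouping by letter gives 2 tracks.
Track A: 7, 17, 24, 41, 65, 106, 171, 277, 448. A Fibonacci-like recurrence a_n = a_{n-1} + a_{n-2}.
Track B: -23, -18, -13, -8, -3, 2, 7, 12, 17. Adding 5 each time.
The 19th slot belongs to track A; its 10th term is 725.

725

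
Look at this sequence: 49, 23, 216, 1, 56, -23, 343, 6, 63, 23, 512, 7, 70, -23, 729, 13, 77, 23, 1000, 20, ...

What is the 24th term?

Taking every 4th term gives 4 separate tracks.
Track A is 49, 56, 63, 70, 77, which is adding 7 each time.
Track B is 23, -23, 23, -23, 23, which is oscillating between 23 and -23.
Track C is 216, 343, 512, 729, 1000, which is consecutive cubes n³ from n = 6.
Track D is 1, 6, 7, 13, 20, which is Fibonacci-style (each term is the sum of the two before it).
Term 24 comes from track D (its 6th entry): 33.

33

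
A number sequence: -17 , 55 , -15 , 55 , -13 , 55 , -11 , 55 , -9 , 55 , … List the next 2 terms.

Split by position mod 2 into 2 tracks.
Track A is -17, -15, -13, -11, -9, which is arithmetic with common difference +2.
Track B is 55, 55, 55, 55, 55, which is constant 55.
Term 11 comes from track A (its 6th entry): -7.
Term 12 comes from track B (its 6th entry): 55.

-7, 55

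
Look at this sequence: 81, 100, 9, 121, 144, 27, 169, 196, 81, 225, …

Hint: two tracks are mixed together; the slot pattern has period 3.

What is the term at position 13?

289

Positions follow the repeating pattern AAB; grouping by letter gives 2 tracks.
Stream A = 81, 100, 121, 144, 169, 196, 225: consecutive squares n² from n = 9.
Stream B = 9, 27, 81: successive powers of 3.
Position 13 → stream A, term 9 = 289.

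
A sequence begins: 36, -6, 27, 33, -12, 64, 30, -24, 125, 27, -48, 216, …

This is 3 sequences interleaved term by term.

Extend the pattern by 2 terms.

24, -96

Taking every 3rd term gives 3 separate tracks.
Stream A: 36, 33, 30, 27. Arithmetic with common difference −3.
Stream B: -6, -12, -24, -48. A geometric progression (common ratio 2).
Stream C: 27, 64, 125, 216. The cubes 3³, 4³, 5³, ….
Position 13 falls in stream A as its term 5, giving 24.
Position 14 falls in stream B as its term 5, giving -96.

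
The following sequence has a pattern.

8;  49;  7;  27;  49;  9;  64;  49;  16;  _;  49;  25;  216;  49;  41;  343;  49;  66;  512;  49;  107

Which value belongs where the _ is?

Split by position mod 3: positions 1, 4, 7, … form one track, and each other residue class forms its own.
Track A is 8, 27, 64, ?, 216, 343, 512, which is consecutive cubes n³ from n = 2.
Track B is 49, 49, 49, 49, 49, 49, 49, which is constant 49.
Track C is 7, 9, 16, 25, 41, 66, 107, which is each term equals the sum of the previous two.
Track A's pattern makes the blank 125.

125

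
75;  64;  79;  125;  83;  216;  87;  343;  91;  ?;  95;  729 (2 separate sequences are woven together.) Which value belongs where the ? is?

Taking every 2nd term gives 2 separate tracks.
Subsequence A = 75, 79, 83, 87, 91, 95: arithmetic with common difference +4.
Subsequence B = 64, 125, 216, 343, ?, 729: the cubes 4³, 5³, 6³, ….
The gap is subsequence B's term 5; the rule gives 512.

512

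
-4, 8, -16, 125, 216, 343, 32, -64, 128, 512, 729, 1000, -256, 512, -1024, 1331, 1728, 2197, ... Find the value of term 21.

Reading positions in blocks of 6 reveals the pattern AAABBB — 2 tracks woven together.
Track A = -4, 8, -16, 32, -64, 128, -256, 512, -1024: geometric, ×-2 each step.
Track B = 125, 216, 343, 512, 729, 1000, 1331, 1728, 2197: the cubes 5³, 6³, 7³, ….
Position 21 → track A, term 12 = 8192.

8192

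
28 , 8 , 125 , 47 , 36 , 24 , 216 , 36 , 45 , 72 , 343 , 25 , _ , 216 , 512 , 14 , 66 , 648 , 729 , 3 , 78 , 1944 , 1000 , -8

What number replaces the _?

Split by position mod 4 into 4 tracks.
Track A: 28, 36, 45, ?, 66, 78 — triangular numbers n(n+1)/2 for n = 7, 8, ….
Track B: 8, 24, 72, 216, 648, 1944 — geometric, ×3 each step.
Track C: 125, 216, 343, 512, 729, 1000 — the cubes 5³, 6³, 7³, ….
Track D: 47, 36, 25, 14, 3, -8 — arithmetic, step −11.
Track A's pattern makes the blank 55.

55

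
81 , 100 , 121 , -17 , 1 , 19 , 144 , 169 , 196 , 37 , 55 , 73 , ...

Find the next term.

The slot pattern repeats as AAABBB (period 6), so there are 2 interleaved tracks.
Track A: 81, 100, 121, 144, 169, 196 — consecutive squares n² from n = 9.
Track B: -17, 1, 19, 37, 55, 73 — arithmetic, step +18.
Term 13 comes from track A (its 7th entry): 225.

225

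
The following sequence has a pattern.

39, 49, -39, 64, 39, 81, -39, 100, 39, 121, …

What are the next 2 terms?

Taking every 2nd term gives 2 separate tracks.
Track A: 39, -39, 39, -39, 39 — the oscillation 39·(−1)^(n+1).
Track B: 49, 64, 81, 100, 121 — perfect squares starting at 7².
The 11th slot belongs to track A; its 6th term is -39.
The 12th slot belongs to track B; its 6th term is 144.

-39, 144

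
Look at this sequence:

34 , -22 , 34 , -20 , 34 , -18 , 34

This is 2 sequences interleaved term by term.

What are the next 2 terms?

-16, 34

The terms cycle through 2 interleaved subsequences.
Track A: 34, 34, 34, 34 (constant 34).
Track B: -22, -20, -18 (adding 2 each time).
Position 8 → track B, term 4 = -16.
Term 9 comes from track A (its 5th entry): 34.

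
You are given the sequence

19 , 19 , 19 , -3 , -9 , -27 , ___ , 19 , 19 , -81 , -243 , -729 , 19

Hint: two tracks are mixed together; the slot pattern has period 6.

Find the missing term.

19

Reading positions in blocks of 6 reveals the pattern AAABBB — 2 tracks woven together.
Track A = 19, 19, 19, ?, 19, 19, 19: the constant sequence 19.
Track B = -3, -9, -27, -81, -243, -729: multiplying by 3 each time.
Filling track A at index 4 by its rule yields 19.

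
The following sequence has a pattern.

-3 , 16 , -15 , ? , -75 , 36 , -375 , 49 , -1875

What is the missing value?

Positions 1, 3, 5, … form one subsequence and positions 2, 4, 6, … form another.
Stream A: -3, -15, -75, -375, -1875. Geometric, ×5 each step.
Stream B: 16, ?, 36, 49. The squares 4², 5², 6², ….
The gap is stream B's term 2; the rule gives 25.

25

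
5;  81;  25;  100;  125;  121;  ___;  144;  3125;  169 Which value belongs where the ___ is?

Split by position mod 2 into 2 tracks.
Track A is 5, 25, 125, ?, 3125, which is successive powers of 5.
Track B is 81, 100, 121, 144, 169, which is consecutive squares n² from n = 9.
The gap is track A's term 4; the rule gives 625.

625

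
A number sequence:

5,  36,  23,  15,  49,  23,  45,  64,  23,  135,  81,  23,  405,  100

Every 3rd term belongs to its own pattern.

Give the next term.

23

The terms cycle through 3 interleaved subsequences.
Track A = 5, 15, 45, 135, 405: a geometric progression (common ratio 3).
Track B = 36, 49, 64, 81, 100: the squares 6², 7², 8², ….
Track C = 23, 23, 23, 23: always 23.
Term 15 comes from track C (its 5th entry): 23.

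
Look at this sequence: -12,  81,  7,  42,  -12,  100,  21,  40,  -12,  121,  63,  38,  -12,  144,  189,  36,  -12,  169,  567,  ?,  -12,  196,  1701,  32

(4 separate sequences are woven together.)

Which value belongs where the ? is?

The terms cycle through 4 interleaved subsequences.
Track A: -12, -12, -12, -12, -12, -12 (constant -12).
Track B: 81, 100, 121, 144, 169, 196 (perfect squares starting at 9²).
Track C: 7, 21, 63, 189, 567, 1701 (geometric, ×3 each step).
Track D: 42, 40, 38, 36, ?, 32 (linear: a_n = 44 − 2·n).
So the missing entry in track D is 34.

34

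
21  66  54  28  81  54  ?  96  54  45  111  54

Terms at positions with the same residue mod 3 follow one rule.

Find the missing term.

36

Split by position mod 3 into 3 tracks.
Subsequence A: 21, 28, ?, 45. Triangular numbers starting at T_6.
Subsequence B: 66, 81, 96, 111. Arithmetic with common difference +15.
Subsequence C: 54, 54, 54, 54. Always 54.
So the missing entry in subsequence A is 36.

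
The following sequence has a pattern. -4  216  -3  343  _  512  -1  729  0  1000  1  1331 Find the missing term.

-2

Positions 1, 3, 5, … form one subsequence and positions 2, 4, 6, … form another.
Track A: -4, -3, ?, -1, 0, 1. Adding 1 each time.
Track B: 216, 343, 512, 729, 1000, 1331. Consecutive cubes n³ from n = 6.
Filling track A at index 3 by its rule yields -2.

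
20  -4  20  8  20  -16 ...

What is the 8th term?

32

Split by position mod 2 into 2 tracks.
Subsequence A: 20, 20, 20 (constant 20).
Subsequence B: -4, 8, -16 (geometric with ratio -2).
The 8th slot belongs to subsequence B; its 4th term is 32.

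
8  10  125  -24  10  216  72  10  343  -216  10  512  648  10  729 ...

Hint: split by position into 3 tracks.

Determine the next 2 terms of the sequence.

Read the sequence 3 terms at a time; column i is its own pattern.
Stream A = 8, -24, 72, -216, 648: a geometric progression (common ratio -3).
Stream B = 10, 10, 10, 10, 10: always 10.
Stream C = 125, 216, 343, 512, 729: consecutive cubes n³ from n = 5.
Position 16 falls in stream A as its term 6, giving -1944.
Position 17 falls in stream B as its term 6, giving 10.

-1944, 10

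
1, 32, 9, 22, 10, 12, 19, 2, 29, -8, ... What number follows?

48

Split by position mod 2 into 2 tracks.
Stream A: 1, 9, 10, 19, 29 (each term equals the sum of the previous two).
Stream B: 32, 22, 12, 2, -8 (linear: a_n = 42 − 10·n).
The 11th slot belongs to stream A; its 6th term is 48.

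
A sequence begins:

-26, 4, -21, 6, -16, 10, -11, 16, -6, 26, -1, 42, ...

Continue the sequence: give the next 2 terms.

Positions 1, 3, 5, … form one subsequence and positions 2, 4, 6, … form another.
Subsequence A: -26, -21, -16, -11, -6, -1 — linear: a_n = -31 + 5·n.
Subsequence B: 4, 6, 10, 16, 26, 42 — a Fibonacci-like recurrence a_n = a_{n-1} + a_{n-2}.
Term 13 comes from subsequence A (its 7th entry): 4.
The 14th slot belongs to subsequence B; its 7th term is 68.

4, 68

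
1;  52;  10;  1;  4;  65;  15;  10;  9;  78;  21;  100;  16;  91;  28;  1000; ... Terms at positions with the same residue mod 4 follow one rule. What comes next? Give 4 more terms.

The terms cycle through 4 interleaved subsequences.
Stream A: 1, 4, 9, 16. Consecutive squares n² from n = 1.
Stream B: 52, 65, 78, 91. Linear: a_n = 39 + 13·n.
Stream C: 10, 15, 21, 28. The triangular numbers T_4, T_5, ….
Stream D: 1, 10, 100, 1000. Geometric, ×10 each step.
Term 17 comes from stream A (its 5th entry): 25.
Position 18 falls in stream B as its term 5, giving 104.
The 19th slot belongs to stream C; its 5th term is 36.
Position 20 falls in stream D as its term 5, giving 10000.

25, 104, 36, 10000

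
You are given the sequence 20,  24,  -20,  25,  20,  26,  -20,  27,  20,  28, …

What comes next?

-20

The terms cycle through 2 interleaved subsequences.
Stream A = 20, -20, 20, -20, 20: oscillating between 20 and -20.
Stream B = 24, 25, 26, 27, 28: arithmetic, step +1.
Position 11 → stream A, term 6 = -20.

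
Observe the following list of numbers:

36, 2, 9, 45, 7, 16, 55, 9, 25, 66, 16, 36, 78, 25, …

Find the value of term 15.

Taking every 3rd term gives 3 separate tracks.
Subsequence A: 36, 45, 55, 66, 78 (triangular numbers starting at T_8).
Subsequence B: 2, 7, 9, 16, 25 (a Fibonacci-like recurrence a_n = a_{n-1} + a_{n-2}).
Subsequence C: 9, 16, 25, 36 (the squares 3², 4², 5², …).
The 15th slot belongs to subsequence C; its 5th term is 49.

49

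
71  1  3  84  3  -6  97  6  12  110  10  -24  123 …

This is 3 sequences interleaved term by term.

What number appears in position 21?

192

The terms cycle through 3 interleaved subsequences.
Subsequence A is 71, 84, 97, 110, 123, which is arithmetic with common difference +13.
Subsequence B is 1, 3, 6, 10, which is triangular numbers starting at T_1.
Subsequence C is 3, -6, 12, -24, which is multiplying by -2 each time.
Position 21 → subsequence C, term 7 = 192.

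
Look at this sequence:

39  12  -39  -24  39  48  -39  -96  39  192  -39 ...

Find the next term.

Odd-indexed and even-indexed terms follow separate rules.
Stream A: 39, -39, 39, -39, 39, -39 — oscillating between 39 and -39.
Stream B: 12, -24, 48, -96, 192 — multiplying by -2 each time.
Position 12 → stream B, term 6 = -384.

-384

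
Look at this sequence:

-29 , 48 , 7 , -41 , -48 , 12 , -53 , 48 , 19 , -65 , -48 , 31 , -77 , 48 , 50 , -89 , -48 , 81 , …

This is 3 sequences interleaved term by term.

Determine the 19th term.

Split by position mod 3 into 3 tracks.
Stream A: -29, -41, -53, -65, -77, -89 — arithmetic with common difference −12.
Stream B: 48, -48, 48, -48, 48, -48 — the oscillation 48·(−1)^(n+1).
Stream C: 7, 12, 19, 31, 50, 81 — a Fibonacci-like recurrence a_n = a_{n-1} + a_{n-2}.
Position 19 → stream A, term 7 = -101.

-101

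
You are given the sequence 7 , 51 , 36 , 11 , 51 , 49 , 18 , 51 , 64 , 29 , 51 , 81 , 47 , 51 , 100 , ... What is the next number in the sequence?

76

Read the sequence 3 terms at a time; column i is its own pattern.
Track A: 7, 11, 18, 29, 47 — each term equals the sum of the previous two.
Track B: 51, 51, 51, 51, 51 — always 51.
Track C: 36, 49, 64, 81, 100 — the squares 6², 7², 8², ….
Position 16 → track A, term 6 = 76.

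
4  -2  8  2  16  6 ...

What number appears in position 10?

Taking every 2nd term gives 2 separate tracks.
Subsequence A: 4, 8, 16. Powers of 2.
Subsequence B: -2, 2, 6. Linear: a_n = -6 + 4·n.
Position 10 → subsequence B, term 5 = 14.

14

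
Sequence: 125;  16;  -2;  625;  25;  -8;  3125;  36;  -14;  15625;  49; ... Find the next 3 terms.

The terms cycle through 3 interleaved subsequences.
Subsequence A: 125, 625, 3125, 15625. Successive powers of 5.
Subsequence B: 16, 25, 36, 49. The squares 4², 5², 6², ….
Subsequence C: -2, -8, -14. Arithmetic, step −6.
Position 12 falls in subsequence C as its term 4, giving -20.
Position 13 → subsequence A, term 5 = 78125.
Term 14 comes from subsequence B (its 5th entry): 64.

-20, 78125, 64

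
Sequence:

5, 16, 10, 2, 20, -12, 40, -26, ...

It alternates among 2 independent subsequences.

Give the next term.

80

Positions 1, 3, 5, … form one subsequence and positions 2, 4, 6, … form another.
Subsequence A: 5, 10, 20, 40 (multiplying by 2 each time).
Subsequence B: 16, 2, -12, -26 (arithmetic with common difference −14).
Term 9 comes from subsequence A (its 5th entry): 80.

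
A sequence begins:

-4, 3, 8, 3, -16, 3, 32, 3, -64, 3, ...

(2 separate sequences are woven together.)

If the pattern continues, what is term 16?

3

Taking every 2nd term gives 2 separate tracks.
Track A: -4, 8, -16, 32, -64 — geometric, ×-2 each step.
Track B: 3, 3, 3, 3, 3 — constant 3.
Term 16 comes from track B (its 8th entry): 3.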